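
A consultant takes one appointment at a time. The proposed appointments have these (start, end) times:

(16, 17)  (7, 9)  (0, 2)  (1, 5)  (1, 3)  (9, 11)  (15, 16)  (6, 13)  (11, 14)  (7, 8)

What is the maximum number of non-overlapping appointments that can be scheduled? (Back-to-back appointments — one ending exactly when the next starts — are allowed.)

6

Sorted by end: (0,2)  (1,3)  (1,5)  (7,8)  (7,9)  (9,11)  (6,13)  (11,14)  (15,16)  (16,17)
take (0,2); skip (1,5); take (7,8); skip (7,9); take (9,11); skip (6,13); take (11,14); take (15,16); take (16,17).
Selected 6 appointments.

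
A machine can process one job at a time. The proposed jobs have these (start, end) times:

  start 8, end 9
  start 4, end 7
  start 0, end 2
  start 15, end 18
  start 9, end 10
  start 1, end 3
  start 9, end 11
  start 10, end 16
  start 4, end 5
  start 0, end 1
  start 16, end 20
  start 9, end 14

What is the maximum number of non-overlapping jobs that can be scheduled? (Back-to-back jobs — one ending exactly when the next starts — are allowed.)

Order by finish time; keep every interval that doesn't clash with the previous kept one.
By end time: (0,1), (0,2), (1,3), (4,5), (4,7), (8,9), (9,10), (9,11), (9,14), (10,16), (15,18), (16,20).
Pick (0,1); next start ≥ 1 → (1,3); next start ≥ 3 → (4,5); next start ≥ 5 → (8,9); next start ≥ 9 → (9,10); next start ≥ 10 → (10,16); next start ≥ 16 → (16,20).
Selected 7 jobs.

7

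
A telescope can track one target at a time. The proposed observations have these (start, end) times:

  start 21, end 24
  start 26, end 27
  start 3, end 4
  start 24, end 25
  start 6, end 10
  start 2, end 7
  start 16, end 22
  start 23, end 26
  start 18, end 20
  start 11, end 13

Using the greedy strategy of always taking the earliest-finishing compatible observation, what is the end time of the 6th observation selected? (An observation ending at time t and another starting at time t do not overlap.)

Sorted by end: (3,4)  (2,7)  (6,10)  (11,13)  (18,20)  (16,22)  (21,24)  (24,25)  (23,26)  (26,27)
take (3,4); skip (2,7); take (6,10); take (11,13); take (18,20); skip (16,22); take (21,24); take (24,25); take (26,27).
Selected: (3,4) (6,10) (11,13) (18,20) (21,24) (24,25) (26,27)

25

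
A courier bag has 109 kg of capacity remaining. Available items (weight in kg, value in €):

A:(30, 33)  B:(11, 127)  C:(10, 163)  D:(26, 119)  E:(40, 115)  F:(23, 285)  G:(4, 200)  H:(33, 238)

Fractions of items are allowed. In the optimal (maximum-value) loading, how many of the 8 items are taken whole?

Sort by value per unit weight and fill in that order.
Order: G (200/4=50.00) > C (163/10=16.30) > F (285/23=12.39) > B (127/11=11.55) > H (238/33=7.21) > D (119/26=4.58) > E (115/40=2.88) > A (33/30=1.10)
Fill: take G (4 @ 200) → take C (10 @ 163) → take F (23 @ 285) → take B (11 @ 127) → take H (33 @ 238) → take D (26 @ 119) → take 2/40 of E → 5.75; 109/109 used.
6 item(s) taken whole; one partial (take 2/40 of E).

6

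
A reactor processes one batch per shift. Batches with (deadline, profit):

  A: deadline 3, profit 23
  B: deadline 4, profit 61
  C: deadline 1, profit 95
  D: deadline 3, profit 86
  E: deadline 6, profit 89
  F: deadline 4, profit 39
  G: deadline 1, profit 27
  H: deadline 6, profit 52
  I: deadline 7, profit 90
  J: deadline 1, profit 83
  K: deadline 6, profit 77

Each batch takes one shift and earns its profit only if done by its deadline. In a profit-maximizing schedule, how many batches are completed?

Take jobs in profit order; each goes to the latest open slot no later than its deadline.
Profit order: C=95 I=90 E=89 D=86 J=83 K=77 B=61 H=52 F=39 G=27 A=23
Assign: C→slot 1, I→slot 7, E→slot 6, D→slot 3, J skipped, K→slot 5, B→slot 4, H→slot 2, F skipped, G skipped, A skipped.
Slots: [1:C] [2:H] [3:D] [4:B] [5:K] [6:E] [7:I]
7 of 11 scheduled.

7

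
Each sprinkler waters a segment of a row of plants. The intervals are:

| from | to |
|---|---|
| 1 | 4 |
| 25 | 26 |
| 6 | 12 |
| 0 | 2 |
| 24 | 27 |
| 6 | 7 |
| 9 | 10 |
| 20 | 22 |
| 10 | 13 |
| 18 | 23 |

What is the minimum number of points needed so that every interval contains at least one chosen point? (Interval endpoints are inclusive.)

Sort by right endpoint; whenever an interval is uncovered, place a point at its right end.
By right end: [0,2]  [1,4]  [6,7]  [9,10]  [6,12]  [10,13]  [20,22]  [18,23]  [25,26]  [24,27]
[0,2] uncovered → point at 2; [6,7] uncovered → point at 7; [9,10] uncovered → point at 10; [20,22] uncovered → point at 22; [25,26] uncovered → point at 26.
Points: 2, 7, 10, 22, 26 (5 total).

5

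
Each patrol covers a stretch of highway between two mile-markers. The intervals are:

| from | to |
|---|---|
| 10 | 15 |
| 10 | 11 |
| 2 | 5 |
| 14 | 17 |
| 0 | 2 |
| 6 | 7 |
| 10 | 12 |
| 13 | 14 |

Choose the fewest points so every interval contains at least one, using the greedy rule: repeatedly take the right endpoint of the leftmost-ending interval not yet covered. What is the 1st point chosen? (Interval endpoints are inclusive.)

Process intervals by earliest right end; each time one isn't hit yet, stab at its right endpoint.
By right end: [0,2]  [2,5]  [6,7]  [10,11]  [10,12]  [13,14]  [10,15]  [14,17]
[0,2] uncovered → point at 2; [6,7] uncovered → point at 7; [10,11] uncovered → point at 11; [13,14] uncovered → point at 14.
Points: 2, 7, 11, 14 (4 total).

2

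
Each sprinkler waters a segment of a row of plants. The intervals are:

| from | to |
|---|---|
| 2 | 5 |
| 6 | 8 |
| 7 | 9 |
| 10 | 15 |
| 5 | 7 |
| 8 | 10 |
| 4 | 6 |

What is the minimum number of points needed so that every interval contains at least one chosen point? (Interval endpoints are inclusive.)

3

Process intervals by earliest right end; each time one isn't hit yet, stab at its right endpoint.
By right end: [2,5]  [4,6]  [5,7]  [6,8]  [7,9]  [8,10]  [10,15]
[2,5] uncovered → point at 5; [6,8] uncovered → point at 8; [10,15] uncovered → point at 15.
Points: 5, 8, 15 (3 total).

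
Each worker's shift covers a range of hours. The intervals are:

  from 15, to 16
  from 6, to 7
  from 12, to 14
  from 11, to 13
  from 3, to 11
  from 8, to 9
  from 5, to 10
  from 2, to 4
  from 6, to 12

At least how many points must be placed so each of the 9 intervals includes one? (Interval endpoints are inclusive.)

5

Sort by right endpoint; whenever an interval is uncovered, place a point at its right end.
By right end: [2,4]  [6,7]  [8,9]  [5,10]  [3,11]  [6,12]  [11,13]  [12,14]  [15,16]
[2,4] uncovered → point at 4; [6,7] uncovered → point at 7; [8,9] uncovered → point at 9; [11,13] uncovered → point at 13; [15,16] uncovered → point at 16.
Points: 4, 7, 9, 13, 16 (5 total).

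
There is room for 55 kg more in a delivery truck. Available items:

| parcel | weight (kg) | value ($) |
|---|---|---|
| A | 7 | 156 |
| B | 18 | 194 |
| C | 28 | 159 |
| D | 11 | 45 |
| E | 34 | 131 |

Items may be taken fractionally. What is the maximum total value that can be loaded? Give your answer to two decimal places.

Sort by value per unit weight and fill in that order.
Order: A (156/7=22.29) > B (194/18=10.78) > C (159/28=5.68) > D (45/11=4.09) > E (131/34=3.85)
Fill: take A (7 @ 156) → take B (18 @ 194) → take C (28 @ 159) → take 2/11 of D → 8.18; 55/55 used.
Total value = 517.18

517.18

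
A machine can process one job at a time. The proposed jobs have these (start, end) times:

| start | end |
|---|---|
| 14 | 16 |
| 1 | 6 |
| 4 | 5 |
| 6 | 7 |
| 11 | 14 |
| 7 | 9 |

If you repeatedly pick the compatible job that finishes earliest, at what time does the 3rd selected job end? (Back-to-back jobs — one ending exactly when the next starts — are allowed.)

By end time: (4,5), (1,6), (6,7), (7,9), (11,14), (14,16).
Pick (4,5); next start ≥ 5 → (6,7); next start ≥ 7 → (7,9); next start ≥ 9 → (11,14); next start ≥ 14 → (14,16).
Selected: (4,5) (6,7) (7,9) (11,14) (14,16)

9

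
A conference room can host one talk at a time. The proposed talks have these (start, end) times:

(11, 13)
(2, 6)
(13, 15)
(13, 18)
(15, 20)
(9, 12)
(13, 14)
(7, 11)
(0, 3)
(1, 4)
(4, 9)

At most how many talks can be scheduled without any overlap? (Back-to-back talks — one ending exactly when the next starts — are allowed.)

5

By end time: (0,3), (1,4), (2,6), (4,9), (7,11), (9,12), (11,13), (13,14), (13,15), (13,18), (15,20).
Pick (0,3); next start ≥ 3 → (4,9); next start ≥ 9 → (9,12); next start ≥ 12 → (13,14); next start ≥ 14 → (15,20).
Selected 5 talks.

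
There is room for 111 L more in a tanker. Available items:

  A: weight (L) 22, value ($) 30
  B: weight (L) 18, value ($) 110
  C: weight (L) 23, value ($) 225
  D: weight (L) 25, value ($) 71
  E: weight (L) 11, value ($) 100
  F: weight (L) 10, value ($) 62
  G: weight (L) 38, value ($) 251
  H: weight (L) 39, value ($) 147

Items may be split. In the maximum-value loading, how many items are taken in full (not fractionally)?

5

Sort by value per unit weight and fill in that order.
Ratios (sorted): C 9.78, E 9.09, G 6.61, F 6.20, B 6.11, H 3.77, D 2.84, A 1.36
take C (23 @ 225); take E (11 @ 100); take G (38 @ 251); take F (10 @ 62); take B (18 @ 110); take 11/39 of H → 41.46. Capacity used 111/111.
5 item(s) taken whole; one partial (take 11/39 of H).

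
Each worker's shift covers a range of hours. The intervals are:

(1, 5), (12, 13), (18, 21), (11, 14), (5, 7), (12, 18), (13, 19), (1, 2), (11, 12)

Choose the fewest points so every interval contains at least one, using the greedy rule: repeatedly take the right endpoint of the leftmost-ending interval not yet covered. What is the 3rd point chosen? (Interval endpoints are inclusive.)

12

Sort by right endpoint; whenever an interval is uncovered, place a point at its right end.
Sorted: [1,2] [1,5] [5,7] [11,12] [12,13] [11,14] [12,18] [13,19] [18,21]
{[1,2],[1,5]} hit by 2; {[5,7]} hit by 7; {[11,12],[12,13],[11,14],[12,18]} hit by 12; {[13,19],[18,21]} hit by 19.
Points: 2, 7, 12, 19 (4 total).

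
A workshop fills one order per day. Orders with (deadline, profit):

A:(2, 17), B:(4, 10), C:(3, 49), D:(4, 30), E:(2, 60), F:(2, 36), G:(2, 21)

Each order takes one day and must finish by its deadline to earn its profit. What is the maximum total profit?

175

Sort by profit descending; place each in the latest free slot ≤ its deadline.
Profit order: E=60 C=49 F=36 D=30 G=21 A=17 B=10
Assign: E→slot 2, C→slot 3, F→slot 1, D→slot 4, G skipped, A skipped, B skipped.
Slots: [1:F] [2:E] [3:C] [4:D]
Profit = 36 + 60 + 49 + 30 = 175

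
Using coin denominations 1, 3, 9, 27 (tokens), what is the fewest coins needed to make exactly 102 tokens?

6

Greedy: take as many of the largest coin as possible, then repeat with the remainder.
102 − 3×27→21 − 2×9→3 − 1×3→0
Total coins = 3 + 2 + 1 = 6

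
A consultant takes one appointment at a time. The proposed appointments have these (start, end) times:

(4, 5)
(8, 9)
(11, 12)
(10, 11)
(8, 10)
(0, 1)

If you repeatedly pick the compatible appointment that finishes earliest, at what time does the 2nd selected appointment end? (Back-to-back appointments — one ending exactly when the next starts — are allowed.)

5

Sort by end time and greedily take each interval whose start is ≥ the last chosen end.
By end time: (0,1), (4,5), (8,9), (8,10), (10,11), (11,12).
Pick (0,1); next start ≥ 1 → (4,5); next start ≥ 5 → (8,9); next start ≥ 9 → (10,11); next start ≥ 11 → (11,12).
Selected: (0,1) (4,5) (8,9) (10,11) (11,12)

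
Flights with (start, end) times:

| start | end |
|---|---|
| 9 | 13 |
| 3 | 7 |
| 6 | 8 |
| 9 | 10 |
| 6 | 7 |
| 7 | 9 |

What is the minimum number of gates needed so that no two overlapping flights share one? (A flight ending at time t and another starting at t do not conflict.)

starts: [3, 6, 6, 7, 9, 9]
ends:   [7, 7, 8, 9, 10, 13]
s3→1 s6→2 s6→3  — peak 3.

3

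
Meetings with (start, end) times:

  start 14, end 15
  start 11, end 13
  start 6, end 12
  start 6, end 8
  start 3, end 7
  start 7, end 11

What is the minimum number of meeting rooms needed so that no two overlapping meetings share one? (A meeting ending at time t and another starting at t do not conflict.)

The answer is the maximum number of intervals overlapping at any instant.
Events (time:±→running): 3:+→1 6:+→2 6:+→3 … peak 3.

3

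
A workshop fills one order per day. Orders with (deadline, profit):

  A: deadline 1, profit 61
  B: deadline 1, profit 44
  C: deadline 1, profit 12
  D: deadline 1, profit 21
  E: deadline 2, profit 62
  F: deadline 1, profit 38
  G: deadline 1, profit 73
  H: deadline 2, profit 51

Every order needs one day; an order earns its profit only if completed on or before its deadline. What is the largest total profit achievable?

Profit order: G=73 E=62 A=61 H=51 B=44 F=38 D=21 C=12
Assign: G→slot 1, E→slot 2, A skipped, H skipped, B skipped, F skipped, D skipped, C skipped.
Slots: [1:G] [2:E]
Profit = 73 + 62 = 135

135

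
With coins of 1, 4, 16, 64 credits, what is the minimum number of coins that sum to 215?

215 = 3×64 + 1×16 + 1×4 + 3×1
Total coins = 3 + 1 + 1 + 3 = 8

8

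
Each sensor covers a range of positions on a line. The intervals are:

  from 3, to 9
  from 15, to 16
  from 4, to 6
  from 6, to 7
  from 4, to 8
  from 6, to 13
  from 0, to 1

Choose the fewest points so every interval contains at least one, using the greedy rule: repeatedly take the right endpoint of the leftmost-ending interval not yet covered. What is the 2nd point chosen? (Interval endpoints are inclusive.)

Process intervals by earliest right end; each time one isn't hit yet, stab at its right endpoint.
Sorted: [0,1] [4,6] [6,7] [4,8] [3,9] [6,13] [15,16]
{[0,1]} hit by 1; {[4,6],[6,7],[4,8],[3,9],[6,13]} hit by 6; {[15,16]} hit by 16.
Points: 1, 6, 16 (3 total).

6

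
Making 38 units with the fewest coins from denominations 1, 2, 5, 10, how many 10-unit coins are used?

Use the largest denomination that fits, subtract, and repeat.
38 = 3×10 + 1×5 + 1×2 + 1×1
Count of 10: 3

3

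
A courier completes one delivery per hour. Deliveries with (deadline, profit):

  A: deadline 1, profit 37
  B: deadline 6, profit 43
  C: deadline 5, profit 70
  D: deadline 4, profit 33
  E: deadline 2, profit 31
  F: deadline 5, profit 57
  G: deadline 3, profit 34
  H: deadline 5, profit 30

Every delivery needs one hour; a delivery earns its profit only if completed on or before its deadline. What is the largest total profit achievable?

Sort by profit descending; place each in the latest free slot ≤ its deadline.
Profit order: C=70 F=57 B=43 A=37 G=34 D=33 E=31 H=30
Assign: C→slot 5, F→slot 4, B→slot 6, A→slot 1, G→slot 3, D→slot 2, E skipped, H skipped.
Slots: [1:A] [2:D] [3:G] [4:F] [5:C] [6:B]
Profit = 37 + 33 + 34 + 57 + 70 + 43 = 274

274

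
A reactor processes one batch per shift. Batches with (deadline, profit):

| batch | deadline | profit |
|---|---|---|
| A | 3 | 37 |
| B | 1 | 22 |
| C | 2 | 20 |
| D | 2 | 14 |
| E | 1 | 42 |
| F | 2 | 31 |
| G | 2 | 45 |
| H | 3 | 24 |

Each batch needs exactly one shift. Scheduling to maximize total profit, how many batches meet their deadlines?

3

By profit: G(d2,45), E(d1,42), A(d3,37), F(d2,31), H(d3,24), B(d1,22), C(d2,20), D(d2,14)
G→slot 2; E→slot 1; A→slot 3; F skipped; H skipped; B skipped; C skipped; D skipped.
3 of 8 scheduled.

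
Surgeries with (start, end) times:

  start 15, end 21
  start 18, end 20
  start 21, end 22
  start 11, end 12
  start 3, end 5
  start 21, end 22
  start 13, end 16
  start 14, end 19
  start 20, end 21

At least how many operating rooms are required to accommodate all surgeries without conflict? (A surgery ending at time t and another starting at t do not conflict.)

Events (time:±→running): 3:+→1 5:-→0 11:+→1 12:-→0 13:+→1 14:+→2 15:+→3 … peak 3.

3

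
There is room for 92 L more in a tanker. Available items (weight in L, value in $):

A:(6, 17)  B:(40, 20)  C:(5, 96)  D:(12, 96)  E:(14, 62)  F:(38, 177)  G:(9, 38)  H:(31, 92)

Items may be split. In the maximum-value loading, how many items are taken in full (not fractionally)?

Greedy by value/weight ratio, highest first.
Order: C (96/5=19.20) > D (96/12=8.00) > F (177/38=4.66) > E (62/14=4.43) > G (38/9=4.22) > H (92/31=2.97) > A (17/6=2.83) > B (20/40=0.50)
Fill: take C (5 @ 96) → take D (12 @ 96) → take F (38 @ 177) → take E (14 @ 62) → take G (9 @ 38) → take 14/31 of H → 41.55; 92/92 used.
5 item(s) taken whole; one partial (take 14/31 of H).

5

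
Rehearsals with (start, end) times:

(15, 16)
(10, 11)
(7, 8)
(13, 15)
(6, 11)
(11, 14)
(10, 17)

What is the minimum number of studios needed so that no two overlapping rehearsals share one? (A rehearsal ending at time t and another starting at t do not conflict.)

3

starts: [6, 7, 10, 10, 11, 13, 15]
ends:   [8, 11, 11, 14, 15, 16, 17]
s6→1 s7→2 e8→1 s10→2 s10→3  — peak 3.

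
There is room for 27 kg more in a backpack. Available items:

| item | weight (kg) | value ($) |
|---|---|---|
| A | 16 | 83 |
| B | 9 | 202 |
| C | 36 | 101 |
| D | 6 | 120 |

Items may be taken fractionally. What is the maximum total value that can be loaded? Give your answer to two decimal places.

Order: B (202/9=22.44) > D (120/6=20.00) > A (83/16=5.19) > C (101/36=2.81)
Fill: take B (9 @ 202) → take D (6 @ 120) → take 12/16 of A → 62.25; 27/27 used.
Total value = 384.25

384.25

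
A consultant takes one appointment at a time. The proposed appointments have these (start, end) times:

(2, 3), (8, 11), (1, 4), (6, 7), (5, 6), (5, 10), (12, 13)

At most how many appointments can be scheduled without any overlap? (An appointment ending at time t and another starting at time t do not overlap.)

Sorted by end: (2,3)  (1,4)  (5,6)  (6,7)  (5,10)  (8,11)  (12,13)
take (2,3); take (5,6); take (6,7); take (8,11); take (12,13).
Selected 5 appointments.

5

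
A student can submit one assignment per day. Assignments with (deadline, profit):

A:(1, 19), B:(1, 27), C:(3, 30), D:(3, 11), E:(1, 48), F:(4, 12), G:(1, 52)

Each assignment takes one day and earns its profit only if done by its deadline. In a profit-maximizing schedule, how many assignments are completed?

4

Sort by profit descending; place each in the latest free slot ≤ its deadline.
Profit order: G=52 E=48 C=30 B=27 A=19 F=12 D=11
Assign: G→slot 1, E skipped, C→slot 3, B skipped, A skipped, F→slot 4, D→slot 2.
Slots: [1:G] [2:D] [3:C] [4:F]
4 of 7 scheduled.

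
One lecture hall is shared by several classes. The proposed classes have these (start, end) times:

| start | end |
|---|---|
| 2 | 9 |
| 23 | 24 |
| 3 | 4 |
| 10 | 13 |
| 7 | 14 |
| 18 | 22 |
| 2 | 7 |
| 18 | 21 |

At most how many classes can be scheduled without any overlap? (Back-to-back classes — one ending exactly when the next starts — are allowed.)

4

Greedy by earliest finish: after sorting by end time, pick each interval compatible with the last pick.
By end time: (3,4), (2,7), (2,9), (10,13), (7,14), (18,21), (18,22), (23,24).
Pick (3,4); next start ≥ 4 → (10,13); next start ≥ 13 → (18,21); next start ≥ 21 → (23,24).
Selected 4 classes.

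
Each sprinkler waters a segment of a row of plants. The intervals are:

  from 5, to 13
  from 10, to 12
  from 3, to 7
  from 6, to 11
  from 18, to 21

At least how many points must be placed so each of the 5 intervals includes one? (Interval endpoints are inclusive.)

3

By right end: [3,7]  [6,11]  [10,12]  [5,13]  [18,21]
[3,7] uncovered → point at 7; [10,12] uncovered → point at 12; [18,21] uncovered → point at 21.
Points: 7, 12, 21 (3 total).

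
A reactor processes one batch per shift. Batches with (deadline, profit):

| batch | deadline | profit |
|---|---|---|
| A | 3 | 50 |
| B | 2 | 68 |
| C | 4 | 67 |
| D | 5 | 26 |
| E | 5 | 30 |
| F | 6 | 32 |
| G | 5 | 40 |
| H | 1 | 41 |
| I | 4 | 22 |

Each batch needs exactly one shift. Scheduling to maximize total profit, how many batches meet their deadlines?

Sort by profit descending; place each in the latest free slot ≤ its deadline.
By profit: B(d2,68), C(d4,67), A(d3,50), H(d1,41), G(d5,40), F(d6,32), E(d5,30), D(d5,26), I(d4,22)
B→slot 2; C→slot 4; A→slot 3; H→slot 1; G→slot 5; F→slot 6; E skipped; D skipped; I skipped.
6 of 9 scheduled.

6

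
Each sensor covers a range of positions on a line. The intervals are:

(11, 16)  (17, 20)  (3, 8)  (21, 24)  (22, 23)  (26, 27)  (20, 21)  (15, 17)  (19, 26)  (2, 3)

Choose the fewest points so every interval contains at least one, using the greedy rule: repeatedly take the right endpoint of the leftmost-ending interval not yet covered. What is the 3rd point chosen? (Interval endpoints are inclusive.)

Sort by right endpoint; whenever an interval is uncovered, place a point at its right end.
By right end: [2,3]  [3,8]  [11,16]  [15,17]  [17,20]  [20,21]  [22,23]  [21,24]  [19,26]  [26,27]
[2,3] uncovered → point at 3; [11,16] uncovered → point at 16; [17,20] uncovered → point at 20; [22,23] uncovered → point at 23; [26,27] uncovered → point at 27.
Points: 3, 16, 20, 23, 27 (5 total).

20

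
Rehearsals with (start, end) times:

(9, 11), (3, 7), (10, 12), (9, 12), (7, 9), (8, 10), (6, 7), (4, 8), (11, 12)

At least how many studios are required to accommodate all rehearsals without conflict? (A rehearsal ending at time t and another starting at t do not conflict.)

3

starts: [3, 4, 6, 7, 8, 9, 9, 10, 11]
ends:   [7, 7, 8, 9, 10, 11, 12, 12, 12]
s3→1 s4→2 s6→3  — peak 3.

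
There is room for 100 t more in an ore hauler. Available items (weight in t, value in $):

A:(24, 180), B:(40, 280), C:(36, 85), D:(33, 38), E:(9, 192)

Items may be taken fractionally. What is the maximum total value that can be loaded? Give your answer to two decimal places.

715.75

Greedy by value/weight ratio, highest first.
Ratios (sorted): E 21.33, A 7.50, B 7.00, C 2.36, D 1.15
take E (9 @ 192); take A (24 @ 180); take B (40 @ 280); take 27/36 of C → 63.75. Capacity used 100/100.
Total value = 715.75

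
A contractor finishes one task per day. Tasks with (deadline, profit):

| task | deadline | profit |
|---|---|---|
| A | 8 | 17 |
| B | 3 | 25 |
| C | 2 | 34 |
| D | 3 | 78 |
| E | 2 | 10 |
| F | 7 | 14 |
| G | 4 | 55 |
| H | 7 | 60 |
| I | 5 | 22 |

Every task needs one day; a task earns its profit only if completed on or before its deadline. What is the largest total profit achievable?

305

Profit order: D=78 H=60 G=55 C=34 B=25 I=22 A=17 F=14 E=10
Assign: D→slot 3, H→slot 7, G→slot 4, C→slot 2, B→slot 1, I→slot 5, A→slot 8, F→slot 6, E skipped.
Slots: [1:B] [2:C] [3:D] [4:G] [5:I] [6:F] [7:H] [8:A]
Profit = 25 + 34 + 78 + 55 + 22 + 14 + 60 + 17 = 305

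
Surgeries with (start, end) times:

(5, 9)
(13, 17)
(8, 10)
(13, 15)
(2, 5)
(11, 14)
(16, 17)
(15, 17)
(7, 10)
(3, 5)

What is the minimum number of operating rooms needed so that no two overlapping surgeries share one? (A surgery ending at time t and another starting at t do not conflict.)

starts: [2, 3, 5, 7, 8, 11, 13, 13, 15, 16]
ends:   [5, 5, 9, 10, 10, 14, 15, 17, 17, 17]
s2→1 s3→2 e5→1 e5→0 s5→1 s7→2 s8→3  — peak 3.

3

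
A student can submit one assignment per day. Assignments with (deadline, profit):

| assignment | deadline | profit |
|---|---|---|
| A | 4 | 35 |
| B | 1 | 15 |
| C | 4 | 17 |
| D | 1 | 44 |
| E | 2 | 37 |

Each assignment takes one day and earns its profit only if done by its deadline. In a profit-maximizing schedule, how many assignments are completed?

Take jobs in profit order; each goes to the latest open slot no later than its deadline.
By profit: D(d1,44), E(d2,37), A(d4,35), C(d4,17), B(d1,15)
D→slot 1; E→slot 2; A→slot 4; C→slot 3; B skipped.
4 of 5 scheduled.

4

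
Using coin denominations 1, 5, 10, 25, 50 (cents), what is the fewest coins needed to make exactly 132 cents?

6

Use the largest denomination that fits, subtract, and repeat.
132 = 2×50 + 1×25 + 1×5 + 2×1
Total coins = 2 + 1 + 1 + 2 = 6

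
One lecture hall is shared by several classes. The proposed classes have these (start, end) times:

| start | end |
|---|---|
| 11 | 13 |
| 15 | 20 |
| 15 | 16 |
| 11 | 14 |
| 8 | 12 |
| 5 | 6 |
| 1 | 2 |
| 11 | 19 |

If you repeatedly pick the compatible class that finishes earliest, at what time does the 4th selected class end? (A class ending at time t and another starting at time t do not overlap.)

By end time: (1,2), (5,6), (8,12), (11,13), (11,14), (15,16), (11,19), (15,20).
Pick (1,2); next start ≥ 2 → (5,6); next start ≥ 6 → (8,12); next start ≥ 12 → (15,16).
Selected: (1,2) (5,6) (8,12) (15,16)

16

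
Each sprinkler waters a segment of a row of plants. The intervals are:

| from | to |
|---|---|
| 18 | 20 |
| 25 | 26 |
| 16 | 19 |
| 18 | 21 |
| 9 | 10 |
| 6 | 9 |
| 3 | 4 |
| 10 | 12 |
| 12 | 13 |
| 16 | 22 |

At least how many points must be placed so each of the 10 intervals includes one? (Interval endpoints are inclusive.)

5

Process intervals by earliest right end; each time one isn't hit yet, stab at its right endpoint.
By right end: [3,4]  [6,9]  [9,10]  [10,12]  [12,13]  [16,19]  [18,20]  [18,21]  [16,22]  [25,26]
[3,4] uncovered → point at 4; [6,9] uncovered → point at 9; [10,12] uncovered → point at 12; [16,19] uncovered → point at 19; [25,26] uncovered → point at 26.
Points: 4, 9, 12, 19, 26 (5 total).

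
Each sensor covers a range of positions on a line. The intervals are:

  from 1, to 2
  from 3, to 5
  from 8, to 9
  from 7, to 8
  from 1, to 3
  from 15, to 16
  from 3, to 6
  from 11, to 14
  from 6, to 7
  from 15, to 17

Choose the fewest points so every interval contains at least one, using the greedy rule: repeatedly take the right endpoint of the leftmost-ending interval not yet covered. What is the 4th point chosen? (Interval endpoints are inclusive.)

9

Process intervals by earliest right end; each time one isn't hit yet, stab at its right endpoint.
By right end: [1,2]  [1,3]  [3,5]  [3,6]  [6,7]  [7,8]  [8,9]  [11,14]  [15,16]  [15,17]
[1,2] uncovered → point at 2; [3,5] uncovered → point at 5; [6,7] uncovered → point at 7; [8,9] uncovered → point at 9; [11,14] uncovered → point at 14; [15,16] uncovered → point at 16.
Points: 2, 5, 7, 9, 14, 16 (6 total).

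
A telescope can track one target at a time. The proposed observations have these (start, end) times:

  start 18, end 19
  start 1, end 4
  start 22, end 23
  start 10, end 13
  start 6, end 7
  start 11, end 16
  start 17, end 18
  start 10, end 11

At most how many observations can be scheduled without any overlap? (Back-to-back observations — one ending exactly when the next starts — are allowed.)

By end time: (1,4), (6,7), (10,11), (10,13), (11,16), (17,18), (18,19), (22,23).
Pick (1,4); next start ≥ 4 → (6,7); next start ≥ 7 → (10,11); next start ≥ 11 → (11,16); next start ≥ 16 → (17,18); next start ≥ 18 → (18,19); next start ≥ 19 → (22,23).
Selected 7 observations.

7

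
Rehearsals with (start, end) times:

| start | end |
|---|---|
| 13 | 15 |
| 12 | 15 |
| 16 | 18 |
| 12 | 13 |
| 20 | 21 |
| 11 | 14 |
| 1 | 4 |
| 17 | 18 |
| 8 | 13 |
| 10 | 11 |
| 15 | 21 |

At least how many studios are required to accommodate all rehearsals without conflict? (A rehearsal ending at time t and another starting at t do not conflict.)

Count concurrent intervals with a sweep; the peak is the room count.
Events (time:±→running): 1:+→1 4:-→0 8:+→1 10:+→2 11:-→1 11:+→2 12:+→3 12:+→4 … peak 4.

4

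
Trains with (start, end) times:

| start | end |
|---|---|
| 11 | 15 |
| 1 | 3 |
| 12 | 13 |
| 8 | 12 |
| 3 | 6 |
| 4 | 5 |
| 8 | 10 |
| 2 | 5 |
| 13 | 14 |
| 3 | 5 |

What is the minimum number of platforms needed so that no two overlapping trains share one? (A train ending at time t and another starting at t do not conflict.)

4

The answer is the maximum number of intervals overlapping at any instant.
Events (time:±→running): 1:+→1 2:+→2 3:-→1 3:+→2 3:+→3 4:+→4 … peak 4.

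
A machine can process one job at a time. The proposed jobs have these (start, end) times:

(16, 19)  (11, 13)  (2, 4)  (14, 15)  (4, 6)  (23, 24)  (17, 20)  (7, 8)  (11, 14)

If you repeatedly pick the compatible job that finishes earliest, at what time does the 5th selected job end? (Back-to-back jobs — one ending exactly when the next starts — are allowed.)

By end time: (2,4), (4,6), (7,8), (11,13), (11,14), (14,15), (16,19), (17,20), (23,24).
Pick (2,4); next start ≥ 4 → (4,6); next start ≥ 6 → (7,8); next start ≥ 8 → (11,13); next start ≥ 13 → (14,15); next start ≥ 15 → (16,19); next start ≥ 19 → (23,24).
Selected: (2,4) (4,6) (7,8) (11,13) (14,15) (16,19) (23,24)

15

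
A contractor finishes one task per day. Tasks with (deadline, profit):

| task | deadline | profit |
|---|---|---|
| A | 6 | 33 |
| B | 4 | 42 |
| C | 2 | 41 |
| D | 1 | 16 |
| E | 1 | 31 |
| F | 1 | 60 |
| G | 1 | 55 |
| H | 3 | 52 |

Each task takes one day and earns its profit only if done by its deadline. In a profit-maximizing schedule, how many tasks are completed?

5

Profit order: F=60 G=55 H=52 B=42 C=41 A=33 E=31 D=16
Assign: F→slot 1, G skipped, H→slot 3, B→slot 4, C→slot 2, A→slot 6, E skipped, D skipped.
Slots: [1:F] [2:C] [3:H] [4:B] [6:A]
5 of 8 scheduled.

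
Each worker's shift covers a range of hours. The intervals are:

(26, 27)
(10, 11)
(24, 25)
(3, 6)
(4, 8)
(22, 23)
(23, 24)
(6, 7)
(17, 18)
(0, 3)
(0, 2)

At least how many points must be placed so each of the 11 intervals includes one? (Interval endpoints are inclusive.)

Sort by right endpoint; whenever an interval is uncovered, place a point at its right end.
Sorted: [0,2] [0,3] [3,6] [6,7] [4,8] [10,11] [17,18] [22,23] [23,24] [24,25] [26,27]
{[0,2],[0,3]} hit by 2; {[3,6],[6,7],[4,8]} hit by 6; {[10,11]} hit by 11; {[17,18]} hit by 18; {[22,23],[23,24]} hit by 23; {[24,25]} hit by 25; {[26,27]} hit by 27.
Points: 2, 6, 11, 18, 23, 25, 27 (7 total).

7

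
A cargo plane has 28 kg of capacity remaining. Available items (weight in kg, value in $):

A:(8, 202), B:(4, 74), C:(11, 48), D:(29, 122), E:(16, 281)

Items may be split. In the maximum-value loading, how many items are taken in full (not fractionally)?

3

Order: A (202/8=25.25) > B (74/4=18.50) > E (281/16=17.56) > C (48/11=4.36) > D (122/29=4.21)
Fill: take A (8 @ 202) → take B (4 @ 74) → take E (16 @ 281); 28/28 used.
3 item(s) taken whole.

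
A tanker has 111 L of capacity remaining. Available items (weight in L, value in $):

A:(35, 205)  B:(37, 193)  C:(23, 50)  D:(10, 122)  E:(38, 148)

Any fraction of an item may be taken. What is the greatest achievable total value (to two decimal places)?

Ratios (sorted): D 12.20, A 5.86, B 5.22, E 3.89, C 2.17
take D (10 @ 122); take A (35 @ 205); take B (37 @ 193); take 29/38 of E → 112.95. Capacity used 111/111.
Total value = 632.95

632.95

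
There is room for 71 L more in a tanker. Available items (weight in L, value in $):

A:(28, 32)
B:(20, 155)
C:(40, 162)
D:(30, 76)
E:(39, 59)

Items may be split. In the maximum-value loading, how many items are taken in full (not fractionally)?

Sort by value per unit weight and fill in that order.
Order: B (155/20=7.75) > C (162/40=4.05) > D (76/30=2.53) > E (59/39=1.51) > A (32/28=1.14)
Fill: take B (20 @ 155) → take C (40 @ 162) → take 11/30 of D → 27.87; 71/71 used.
2 item(s) taken whole; one partial (take 11/30 of D).

2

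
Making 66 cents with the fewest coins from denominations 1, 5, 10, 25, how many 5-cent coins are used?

Use the largest denomination that fits, subtract, and repeat.
66 − 2×25→16 − 1×10→6 − 1×5→1 − 1×1→0
Count of 5: 1

1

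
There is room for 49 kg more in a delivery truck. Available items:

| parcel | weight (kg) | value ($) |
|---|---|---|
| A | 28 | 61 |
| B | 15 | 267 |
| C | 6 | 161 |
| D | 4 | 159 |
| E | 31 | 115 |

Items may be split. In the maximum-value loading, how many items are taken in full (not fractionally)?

3

Sort by value per unit weight and fill in that order.
Ratios (sorted): D 39.75, C 26.83, B 17.80, E 3.71, A 2.18
take D (4 @ 159); take C (6 @ 161); take B (15 @ 267); take 24/31 of E → 89.03. Capacity used 49/49.
3 item(s) taken whole; one partial (take 24/31 of E).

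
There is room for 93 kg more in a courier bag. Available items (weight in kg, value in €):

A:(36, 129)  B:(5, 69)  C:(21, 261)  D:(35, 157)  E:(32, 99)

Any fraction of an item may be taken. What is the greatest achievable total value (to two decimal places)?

601.67

Order: B (69/5=13.80) > C (261/21=12.43) > D (157/35=4.49) > A (129/36=3.58) > E (99/32=3.09)
Fill: take B (5 @ 69) → take C (21 @ 261) → take D (35 @ 157) → take 32/36 of A → 114.67; 93/93 used.
Total value = 601.67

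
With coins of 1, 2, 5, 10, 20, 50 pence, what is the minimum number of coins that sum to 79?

Greedy: take as many of the largest coin as possible, then repeat with the remainder.
79 − 1×50→29 − 1×20→9 − 1×5→4 − 2×2→0
Total coins = 1 + 1 + 1 + 2 = 5

5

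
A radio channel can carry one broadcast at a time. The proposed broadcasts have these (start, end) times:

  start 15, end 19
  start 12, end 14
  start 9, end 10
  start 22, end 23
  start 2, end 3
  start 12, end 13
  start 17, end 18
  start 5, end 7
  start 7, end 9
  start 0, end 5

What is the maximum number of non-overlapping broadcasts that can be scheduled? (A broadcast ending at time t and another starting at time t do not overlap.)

7

Order by finish time; keep every interval that doesn't clash with the previous kept one.
By end time: (2,3), (0,5), (5,7), (7,9), (9,10), (12,13), (12,14), (17,18), (15,19), (22,23).
Pick (2,3); next start ≥ 3 → (5,7); next start ≥ 7 → (7,9); next start ≥ 9 → (9,10); next start ≥ 10 → (12,13); next start ≥ 13 → (17,18); next start ≥ 18 → (22,23).
Selected 7 broadcasts.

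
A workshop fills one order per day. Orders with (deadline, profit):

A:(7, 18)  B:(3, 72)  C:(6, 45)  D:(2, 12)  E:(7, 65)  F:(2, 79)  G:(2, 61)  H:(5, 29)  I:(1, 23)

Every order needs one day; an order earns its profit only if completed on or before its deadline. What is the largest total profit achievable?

369

Sort by profit descending; place each in the latest free slot ≤ its deadline.
Profit order: F=79 B=72 E=65 G=61 C=45 H=29 I=23 A=18 D=12
Assign: F→slot 2, B→slot 3, E→slot 7, G→slot 1, C→slot 6, H→slot 5, I skipped, A→slot 4, D skipped.
Slots: [1:G] [2:F] [3:B] [4:A] [5:H] [6:C] [7:E]
Profit = 61 + 79 + 72 + 18 + 29 + 45 + 65 = 369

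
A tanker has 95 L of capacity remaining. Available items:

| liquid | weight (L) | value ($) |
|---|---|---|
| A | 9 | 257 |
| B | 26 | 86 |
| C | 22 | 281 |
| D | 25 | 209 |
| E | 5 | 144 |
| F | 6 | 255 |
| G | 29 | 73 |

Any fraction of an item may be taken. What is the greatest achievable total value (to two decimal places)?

Greedy by value/weight ratio, highest first.
Order: F (255/6=42.50) > E (144/5=28.80) > A (257/9=28.56) > C (281/22=12.77) > D (209/25=8.36) > B (86/26=3.31) > G (73/29=2.52)
Fill: take F (6 @ 255) → take E (5 @ 144) → take A (9 @ 257) → take C (22 @ 281) → take D (25 @ 209) → take B (26 @ 86) → take 2/29 of G → 5.03; 95/95 used.
Total value = 1237.03

1237.03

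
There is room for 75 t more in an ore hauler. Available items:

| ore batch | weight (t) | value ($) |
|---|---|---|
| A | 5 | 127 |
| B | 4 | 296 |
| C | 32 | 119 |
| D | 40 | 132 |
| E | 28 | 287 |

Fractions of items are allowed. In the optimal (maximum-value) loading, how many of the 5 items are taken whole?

Ratios (sorted): B 74.00, A 25.40, E 10.25, C 3.72, D 3.30
take B (4 @ 296); take A (5 @ 127); take E (28 @ 287); take C (32 @ 119); take 6/40 of D → 19.80. Capacity used 75/75.
4 item(s) taken whole; one partial (take 6/40 of D).

4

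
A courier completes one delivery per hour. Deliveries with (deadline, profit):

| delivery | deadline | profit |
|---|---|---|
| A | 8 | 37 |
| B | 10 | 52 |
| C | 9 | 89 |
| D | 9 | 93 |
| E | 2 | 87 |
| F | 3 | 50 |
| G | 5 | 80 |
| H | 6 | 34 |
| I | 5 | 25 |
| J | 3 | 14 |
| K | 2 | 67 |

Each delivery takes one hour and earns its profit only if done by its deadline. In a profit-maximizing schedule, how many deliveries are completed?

10

Take jobs in profit order; each goes to the latest open slot no later than its deadline.
Profit order: D=93 C=89 E=87 G=80 K=67 B=52 F=50 A=37 H=34 I=25 J=14
Assign: D→slot 9, C→slot 8, E→slot 2, G→slot 5, K→slot 1, B→slot 10, F→slot 3, A→slot 7, H→slot 6, I→slot 4, J skipped.
Slots: [1:K] [2:E] [3:F] [4:I] [5:G] [6:H] [7:A] [8:C] [9:D] [10:B]
10 of 11 scheduled.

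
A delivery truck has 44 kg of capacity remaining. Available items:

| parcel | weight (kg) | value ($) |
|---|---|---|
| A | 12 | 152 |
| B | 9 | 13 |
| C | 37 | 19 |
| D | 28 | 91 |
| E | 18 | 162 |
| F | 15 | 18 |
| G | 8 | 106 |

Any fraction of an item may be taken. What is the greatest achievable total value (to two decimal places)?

Sort by value per unit weight and fill in that order.
Ratios (sorted): G 13.25, A 12.67, E 9.00, D 3.25, B 1.44, F 1.20, C 0.51
take G (8 @ 106); take A (12 @ 152); take E (18 @ 162); take 6/28 of D → 19.50. Capacity used 44/44.
Total value = 439.50

439.50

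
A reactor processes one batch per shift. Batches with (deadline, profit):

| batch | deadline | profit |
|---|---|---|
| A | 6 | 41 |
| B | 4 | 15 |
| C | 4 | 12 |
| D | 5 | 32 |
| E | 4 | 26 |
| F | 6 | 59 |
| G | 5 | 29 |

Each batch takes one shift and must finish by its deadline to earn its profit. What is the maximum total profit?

202

Sort by profit descending; place each in the latest free slot ≤ its deadline.
Profit order: F=59 A=41 D=32 G=29 E=26 B=15 C=12
Assign: F→slot 6, A→slot 5, D→slot 4, G→slot 3, E→slot 2, B→slot 1, C skipped.
Slots: [1:B] [2:E] [3:G] [4:D] [5:A] [6:F]
Profit = 15 + 26 + 29 + 32 + 41 + 59 = 202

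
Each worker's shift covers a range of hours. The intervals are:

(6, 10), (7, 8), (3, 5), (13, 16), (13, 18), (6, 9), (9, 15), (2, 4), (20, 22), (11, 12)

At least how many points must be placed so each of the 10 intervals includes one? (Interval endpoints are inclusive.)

Sort by right endpoint; whenever an interval is uncovered, place a point at its right end.
Sorted: [2,4] [3,5] [7,8] [6,9] [6,10] [11,12] [9,15] [13,16] [13,18] [20,22]
{[2,4],[3,5]} hit by 4; {[7,8],[6,9],[6,10]} hit by 8; {[11,12],[9,15]} hit by 12; {[13,16],[13,18]} hit by 16; {[20,22]} hit by 22.
Points: 4, 8, 12, 16, 22 (5 total).

5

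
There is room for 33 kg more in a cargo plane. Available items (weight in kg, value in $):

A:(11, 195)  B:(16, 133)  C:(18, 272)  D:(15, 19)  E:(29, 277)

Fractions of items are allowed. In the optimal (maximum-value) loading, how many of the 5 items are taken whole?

Ratios (sorted): A 17.73, C 15.11, E 9.55, B 8.31, D 1.27
take A (11 @ 195); take C (18 @ 272); take 4/29 of E → 38.21. Capacity used 33/33.
2 item(s) taken whole; one partial (take 4/29 of E).

2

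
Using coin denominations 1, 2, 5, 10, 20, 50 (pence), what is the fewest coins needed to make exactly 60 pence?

2

Greedy: take as many of the largest coin as possible, then repeat with the remainder.
60 = 1×50 + 1×10
Total coins = 1 + 1 = 2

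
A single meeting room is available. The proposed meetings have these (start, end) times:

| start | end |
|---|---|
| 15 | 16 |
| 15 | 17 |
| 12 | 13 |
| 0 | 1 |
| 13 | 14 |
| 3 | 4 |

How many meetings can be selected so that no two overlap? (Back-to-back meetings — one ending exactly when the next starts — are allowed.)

5

Order by finish time; keep every interval that doesn't clash with the previous kept one.
Sorted by end: (0,1)  (3,4)  (12,13)  (13,14)  (15,16)  (15,17)
take (0,1); take (3,4); take (12,13); take (13,14); take (15,16).
Selected 5 meetings.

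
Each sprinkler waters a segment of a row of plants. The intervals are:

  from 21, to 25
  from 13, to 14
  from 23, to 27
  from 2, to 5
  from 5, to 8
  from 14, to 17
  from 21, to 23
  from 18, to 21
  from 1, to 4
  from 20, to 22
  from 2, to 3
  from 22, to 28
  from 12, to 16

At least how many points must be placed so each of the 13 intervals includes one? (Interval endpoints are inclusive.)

5

Sort by right endpoint; whenever an interval is uncovered, place a point at its right end.
By right end: [2,3]  [1,4]  [2,5]  [5,8]  [13,14]  [12,16]  [14,17]  [18,21]  [20,22]  [21,23]  [21,25]  [23,27]  [22,28]
[2,3] uncovered → point at 3; [5,8] uncovered → point at 8; [13,14] uncovered → point at 14; [18,21] uncovered → point at 21; [23,27] uncovered → point at 27.
Points: 3, 8, 14, 21, 27 (5 total).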